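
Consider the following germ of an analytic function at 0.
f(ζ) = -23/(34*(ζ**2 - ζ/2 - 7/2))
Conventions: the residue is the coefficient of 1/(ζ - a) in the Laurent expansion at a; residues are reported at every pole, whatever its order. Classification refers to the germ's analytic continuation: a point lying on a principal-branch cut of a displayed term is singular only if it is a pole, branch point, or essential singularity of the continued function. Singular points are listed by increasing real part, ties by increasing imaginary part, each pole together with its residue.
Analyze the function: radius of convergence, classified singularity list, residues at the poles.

Denominator factor (ζ**2 - ζ/2 - 7/2): discriminant 57/4, real irrational roots 1/4 + (1/4)*sqrt(57) and 1/4 - (1/4)*sqrt(57); poles of order 1, moduli 1/4 + (1/4)*sqrt(57) and -1/4 + (1/4)*sqrt(57).
The radius of convergence is the smallest modulus among the singular points: -1/4 + (1/4)*sqrt(57).
The factor ζ**2 - ζ/2 - 7/2 splits as (ζ - a)(ζ - a') with a = 1/4 - (1/4)*sqrt(57), a' = 1/4 + (1/4)*sqrt(57). At the order-1 pole a set g(ζ) = (ζ - a)*f(ζ) = [-23/34] / (ζ - a').
Simple pole: residue = g(a) at a = 1/4 - (1/4)*sqrt(57), which is (23/969)*sqrt(57).
The factor ζ**2 - ζ/2 - 7/2 splits as (ζ - a)(ζ - a') with a = 1/4 + (1/4)*sqrt(57), a' = 1/4 - (1/4)*sqrt(57). At the order-1 pole a set g(ζ) = (ζ - a)*f(ζ) = [-23/34] / (ζ - a').
Simple pole: residue = g(a) at a = 1/4 + (1/4)*sqrt(57), which is -(23/969)*sqrt(57).
List the singular points by increasing real part (a conjugate pair: the negative imaginary part first).

Radius of convergence at 0: -1/4 + (1/4)*sqrt(57).
At 1/4 - (1/4)*sqrt(57): a pole of order 1; residue (23/969)*sqrt(57).
At 1/4 + (1/4)*sqrt(57): a pole of order 1; residue -(23/969)*sqrt(57).


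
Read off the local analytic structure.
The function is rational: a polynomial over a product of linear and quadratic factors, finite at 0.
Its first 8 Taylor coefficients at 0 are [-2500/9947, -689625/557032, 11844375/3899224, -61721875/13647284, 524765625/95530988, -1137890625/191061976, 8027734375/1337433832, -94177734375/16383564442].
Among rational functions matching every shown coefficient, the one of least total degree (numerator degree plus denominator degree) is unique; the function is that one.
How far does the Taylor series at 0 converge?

No rational of total degree below 4 reproduces all 8 coefficients; solving the [1/3] Pade equations on them gives f(γ) = (-39*γ/8 - 20/29)/(γ + 7/5)**3, whose expansion matches every shown term.
Denominator factor (γ + 7/5)^3: pole of order 3 at -7/5, modulus 7/5.
The radius of convergence is the smallest modulus among the singular points: 7/5.

The radius of convergence is 7/5.


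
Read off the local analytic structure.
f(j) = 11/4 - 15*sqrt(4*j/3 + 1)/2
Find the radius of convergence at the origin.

Branch term (-15/2)*sqrt(1 - j/(-3/4)): its argument vanishes at j = -3/4, a square-root branch point, modulus 3/4.
The radius of convergence is the smallest modulus among the singular points: 3/4.

The radius of convergence is 3/4.


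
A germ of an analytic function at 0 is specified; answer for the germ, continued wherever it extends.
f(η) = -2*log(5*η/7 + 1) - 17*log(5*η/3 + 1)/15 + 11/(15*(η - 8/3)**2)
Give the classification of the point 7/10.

Denominator factors: η - 8/3 = -59/30 at η = 7/10 — none vanishes.
Branch term log(1 - η/(-3/5)): argument at 7/10 is 13/6, nonzero, so 7/10 is not its branch point (a point on a principal cut is still regular for the continued germ).
Branch term log(1 - η/(-7/5)): argument at 7/10 is 3/2, nonzero, so 7/10 is not its branch point (a point on a principal cut is still regular for the continued germ).
So the germ continues analytically to 7/10.

The point is a regular point.


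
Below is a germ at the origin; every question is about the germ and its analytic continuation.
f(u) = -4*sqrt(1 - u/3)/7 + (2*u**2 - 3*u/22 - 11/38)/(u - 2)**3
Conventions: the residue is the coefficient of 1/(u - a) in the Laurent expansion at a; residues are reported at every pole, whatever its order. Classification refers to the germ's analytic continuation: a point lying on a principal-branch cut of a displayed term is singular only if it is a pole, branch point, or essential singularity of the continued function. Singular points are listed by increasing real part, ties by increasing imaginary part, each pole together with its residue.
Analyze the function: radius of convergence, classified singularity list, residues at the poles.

Denominator factor (u - 2)^3: pole of order 3 at 2, modulus 2.
Branch term (-4/7)*sqrt(1 - u/(3)): its argument vanishes at u = 3, a square-root branch point, modulus 3.
The radius of convergence is the smallest modulus among the singular points: 2.
The branch term is analytic at 2 and contributes nothing to the residue; only the rational part matters.
At the order-3 pole 2 set g(u) = (u - (2))^3*(rational part) = 2*u**2 - 3*u/22 - 11/38.
Order-3 pole: residue = g''(a)/2; g''(2) = 4, so the residue is 2.
List the singular points by increasing real part (a conjugate pair: the negative imaginary part first).

Radius of convergence at 0: 2.
At 2: a pole of order 3; residue 2.
At 3: an algebraic (square-root) branch point.


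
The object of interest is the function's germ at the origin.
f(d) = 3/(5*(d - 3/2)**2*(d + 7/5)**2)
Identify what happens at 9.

The point is a regular point.

Denominator factors: d + 7/5 = 52/5 at d = 9; d - 3/2 = 15/2 at d = 9 — none vanishes.
So the germ continues analytically to 9.


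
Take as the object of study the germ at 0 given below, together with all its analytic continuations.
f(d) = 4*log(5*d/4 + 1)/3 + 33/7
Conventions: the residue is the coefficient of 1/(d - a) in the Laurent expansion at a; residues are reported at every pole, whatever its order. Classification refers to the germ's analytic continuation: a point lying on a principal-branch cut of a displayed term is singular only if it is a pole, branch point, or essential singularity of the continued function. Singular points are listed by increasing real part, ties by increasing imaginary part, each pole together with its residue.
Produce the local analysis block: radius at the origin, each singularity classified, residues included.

Radius of convergence at 0: 4/5.
At -4/5: a logarithmic branch point.

Branch term (4/3)*log(1 - d/(-4/5)): its argument vanishes at d = -4/5, a logarithmic branch point, modulus 4/5.
The radius of convergence is the smallest modulus among the singular points: 4/5.


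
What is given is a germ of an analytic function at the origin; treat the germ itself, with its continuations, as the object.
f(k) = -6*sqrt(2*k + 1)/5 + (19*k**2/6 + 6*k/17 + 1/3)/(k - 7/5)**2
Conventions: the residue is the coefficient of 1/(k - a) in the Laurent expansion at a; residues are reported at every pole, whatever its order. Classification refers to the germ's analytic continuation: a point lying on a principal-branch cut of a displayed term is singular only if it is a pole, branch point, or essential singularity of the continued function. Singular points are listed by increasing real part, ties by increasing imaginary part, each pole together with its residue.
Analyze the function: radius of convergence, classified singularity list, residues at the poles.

Denominator factor (k - 7/5)^2: pole of order 2 at 7/5, modulus 7/5.
Branch term (-6/5)*sqrt(1 - k/(-1/2)): its argument vanishes at k = -1/2, a square-root branch point, modulus 1/2.
The radius of convergence is the smallest modulus among the singular points: 1/2.
The branch term is analytic at 7/5 and contributes nothing to the residue; only the rational part matters.
At the order-2 pole 7/5 set g(k) = (k - (7/5))^2*(rational part) = 19*k**2/6 + 6*k/17 + 1/3.
Order-2 pole: residue = g'(a); g'(7/5) = 2351/255, so the residue is 2351/255.
List the singular points by increasing real part (a conjugate pair: the negative imaginary part first).

Radius of convergence at 0: 1/2.
At -1/2: an algebraic (square-root) branch point.
At 7/5: a pole of order 2; residue 2351/255.


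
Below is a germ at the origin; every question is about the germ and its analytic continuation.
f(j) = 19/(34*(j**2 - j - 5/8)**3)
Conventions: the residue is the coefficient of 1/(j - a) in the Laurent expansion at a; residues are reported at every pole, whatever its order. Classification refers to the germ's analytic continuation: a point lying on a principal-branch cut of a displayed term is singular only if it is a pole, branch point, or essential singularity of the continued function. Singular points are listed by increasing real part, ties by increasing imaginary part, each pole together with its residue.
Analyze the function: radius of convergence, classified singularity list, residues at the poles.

Radius of convergence at 0: -1/2 + (1/4)*sqrt(14).
At 1/2 - (1/4)*sqrt(14): a pole of order 3; residue -(228/5831)*sqrt(14).
At 1/2 + (1/4)*sqrt(14): a pole of order 3; residue (228/5831)*sqrt(14).

Denominator factor (j**2 - j - 5/8)^3: discriminant 7/2, real irrational roots 1/2 + (1/4)*sqrt(14) and 1/2 - (1/4)*sqrt(14); poles of order 3, moduli 1/2 + (1/4)*sqrt(14) and -1/2 + (1/4)*sqrt(14).
The radius of convergence is the smallest modulus among the singular points: -1/2 + (1/4)*sqrt(14).
The factor j**2 - j - 5/8 splits as (j - a)(j - a') with a = 1/2 - (1/4)*sqrt(14), a' = 1/2 + (1/4)*sqrt(14). At the order-3 pole a set g(j) = (j - a)^3*f(j) = [19/34] / (j - a')^3.
Order-3 pole: residue = g''(a)/2; g''(1/2 - (1/4)*sqrt(14)) = -(456/5831)*sqrt(14), so the residue is -(228/5831)*sqrt(14).
The factor j**2 - j - 5/8 splits as (j - a)(j - a') with a = 1/2 + (1/4)*sqrt(14), a' = 1/2 - (1/4)*sqrt(14). At the order-3 pole a set g(j) = (j - a)^3*f(j) = [19/34] / (j - a')^3.
Order-3 pole: residue = g''(a)/2; g''(1/2 + (1/4)*sqrt(14)) = (456/5831)*sqrt(14), so the residue is (228/5831)*sqrt(14).
List the singular points by increasing real part (a conjugate pair: the negative imaginary part first).


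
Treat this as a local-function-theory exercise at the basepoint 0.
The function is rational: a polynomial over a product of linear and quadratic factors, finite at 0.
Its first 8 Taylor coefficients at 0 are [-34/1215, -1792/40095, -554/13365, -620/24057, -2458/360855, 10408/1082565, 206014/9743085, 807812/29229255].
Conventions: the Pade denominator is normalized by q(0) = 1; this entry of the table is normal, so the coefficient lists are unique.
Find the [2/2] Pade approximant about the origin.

Taylor coefficients needed (read off): a_0 = -34/1215, a_1 = -1792/40095, a_2 = -554/13365, a_3 = -620/24057, a_4 = -2458/360855.
Write the denominator as Q(x) = 1 + q1*x + q2*x^2. Requiring Q*f - P = O(x^5) with deg P <= 2 kills the coefficients of x^3..x^4 in Q*f:
  x^3: a_3 + q1*a_2 + q2*a_1 = 0, i.e. -620/24057 + (-554/13365)*q1 + (-1792/40095)*q2 = 0.
  x^4: a_4 + q1*a_3 + q2*a_2 = 0, i.e. -2458/360855 + (-620/24057)*q1 + (-554/13365)*q2 = 0.
Solving this linear system: q1 = -2762966/2048649, q2 = 1381201/2048649.
The numerator is Q*f truncated at degree 2: P0 = a_0 = -34/1215; P1 = a_1 + q1*a_0 = -190377052/27380193885; P2 = a_2 + q1*a_1 + q2*a_0 = -3327088/82140581655.

The Pade approximant has numerator coefficients [-34/1215, -190377052/27380193885, -3327088/82140581655]; denominator coefficients [1, -2762966/2048649, 1381201/2048649].


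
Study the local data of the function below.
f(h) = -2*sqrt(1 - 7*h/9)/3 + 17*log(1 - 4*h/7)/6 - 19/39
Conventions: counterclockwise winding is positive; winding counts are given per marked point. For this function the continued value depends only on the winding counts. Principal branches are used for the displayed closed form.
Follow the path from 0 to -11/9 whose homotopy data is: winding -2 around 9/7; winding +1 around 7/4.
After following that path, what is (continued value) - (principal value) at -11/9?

Continued minus principal equals (17/3)*pi*i.

The rational part is single-valued and drops out of the difference; each branch term changes only by its own monodromy.
(17/6)*log(1 - h/(7/4)): each positive loop around 7/4 adds 2*pi*i to the log, so winding +1 contributes (17/6)*(1)*2*pi*i = (17/3)*pi*i.
(-2/3)*sqrt(1 - h/(9/7)): winding -2 is even, the square root returns to the same sheet, contribution 0.
Summing the contributions at h = -11/9 gives (17/3)*pi*i.


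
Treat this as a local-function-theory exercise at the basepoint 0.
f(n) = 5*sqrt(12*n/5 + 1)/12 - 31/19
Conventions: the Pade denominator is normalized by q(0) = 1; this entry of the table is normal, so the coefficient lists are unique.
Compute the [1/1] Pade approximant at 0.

The Pade approximant has numerator coefficients [-277/228, -87/380]; denominator coefficients [1, 3/5].

Taylor coefficients needed (expand at 0): a_0 = -277/228, a_1 = 1/2, a_2 = -3/10.
Write the denominator as Q(n) = 1 + q1*n. Requiring Q*f - P = O(n^3) with deg P <= 1 kills the coefficients of n^2..n^2 in Q*f:
  n^2: a_2 + q1*a_1 = 0, i.e. -3/10 + (1/2)*q1 = 0.
Solving this linear system: q1 = 3/5.
The numerator is Q*f truncated at degree 1: P0 = a_0 = -277/228; P1 = a_1 + q1*a_0 = -87/380.


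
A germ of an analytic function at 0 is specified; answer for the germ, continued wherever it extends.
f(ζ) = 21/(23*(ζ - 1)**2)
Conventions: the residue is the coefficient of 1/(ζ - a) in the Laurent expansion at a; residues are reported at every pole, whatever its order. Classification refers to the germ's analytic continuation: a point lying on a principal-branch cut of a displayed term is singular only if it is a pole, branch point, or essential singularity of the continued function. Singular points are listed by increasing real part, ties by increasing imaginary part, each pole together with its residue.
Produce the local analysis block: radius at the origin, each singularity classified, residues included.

Radius of convergence at 0: 1.
At 1: a pole of order 2; residue 0.

Denominator factor (ζ - 1)^2: pole of order 2 at 1, modulus 1.
The radius of convergence is the smallest modulus among the singular points: 1.
At the order-2 pole 1 set g(ζ) = (ζ - (1))^2*f(ζ) = 21/23.
Order-2 pole: residue = g'(a); g'(1) = 0, so the residue is 0.


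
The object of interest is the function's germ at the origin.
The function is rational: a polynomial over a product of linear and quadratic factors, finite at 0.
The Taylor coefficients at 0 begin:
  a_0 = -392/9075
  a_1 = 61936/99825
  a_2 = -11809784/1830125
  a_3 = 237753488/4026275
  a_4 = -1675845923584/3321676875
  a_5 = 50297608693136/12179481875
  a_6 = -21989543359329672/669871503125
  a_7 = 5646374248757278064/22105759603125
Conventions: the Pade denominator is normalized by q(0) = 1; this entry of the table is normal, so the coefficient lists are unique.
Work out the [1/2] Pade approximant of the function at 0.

Taylor coefficients needed (read off): a_0 = -392/9075, a_1 = 61936/99825, a_2 = -11809784/1830125, a_3 = 237753488/4026275.
Write the denominator as Q(u) = 1 + q1*u + q2*u^2. Requiring Q*f - P = O(u^4) with deg P <= 1 kills the coefficients of u^2..u^3 in Q*f:
  u^2: a_2 + q1*a_1 + q2*a_0 = 0, i.e. -11809784/1830125 + (61936/99825)*q1 + (-392/9075)*q2 = 0.
  u^3: a_3 + q1*a_2 + q2*a_1 = 0, i.e. 237753488/4026275 + (-11809784/1830125)*q1 + (61936/99825)*q2 = 0.
Solving this linear system: q1 = 5182488/378829, q2 = 981534261/20835595.
The numerator is Q*f truncated at degree 1: P0 = a_0 = -392/9075; P1 = a_1 + q1*a_0 = 9225328/312533925.

The Pade approximant has numerator coefficients [-392/9075, 9225328/312533925]; denominator coefficients [1, 5182488/378829, 981534261/20835595].


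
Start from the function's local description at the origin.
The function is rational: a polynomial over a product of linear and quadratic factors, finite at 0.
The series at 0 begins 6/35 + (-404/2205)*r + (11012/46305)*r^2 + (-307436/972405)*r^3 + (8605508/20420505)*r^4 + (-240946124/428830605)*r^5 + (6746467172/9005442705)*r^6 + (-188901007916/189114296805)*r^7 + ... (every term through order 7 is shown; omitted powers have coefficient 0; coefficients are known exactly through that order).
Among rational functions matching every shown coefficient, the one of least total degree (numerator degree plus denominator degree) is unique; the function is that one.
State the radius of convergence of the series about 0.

No rational of total degree below 3 reproduces all 8 coefficients; solving the [1/2] Pade equations on them gives f(r) = (11*r/30 + 9/10)/((r + 3/4)*(r + 7)), whose expansion matches every shown term.
Denominator factor (r + 7): pole of order 1 at -7, modulus 7.
Denominator factor (r + 3/4): pole of order 1 at -3/4, modulus 3/4.
The radius of convergence is the smallest modulus among the singular points: 3/4.

The radius of convergence is 3/4.


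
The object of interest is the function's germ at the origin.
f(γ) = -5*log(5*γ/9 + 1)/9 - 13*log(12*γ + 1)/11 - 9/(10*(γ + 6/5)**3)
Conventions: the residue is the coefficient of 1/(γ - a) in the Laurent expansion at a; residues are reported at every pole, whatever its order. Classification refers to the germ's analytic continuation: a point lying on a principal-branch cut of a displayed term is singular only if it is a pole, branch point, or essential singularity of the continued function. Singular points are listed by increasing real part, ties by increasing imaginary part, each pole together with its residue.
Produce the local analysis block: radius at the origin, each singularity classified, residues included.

Radius of convergence at 0: 1/12.
At -9/5: a logarithmic branch point.
At -6/5: a pole of order 3; residue 0.
At -1/12: a logarithmic branch point.

Denominator factor (γ + 6/5)^3: pole of order 3 at -6/5, modulus 6/5.
Branch term (-5/9)*log(1 - γ/(-9/5)): its argument vanishes at γ = -9/5, a logarithmic branch point, modulus 9/5.
Branch term (-13/11)*log(1 - γ/(-1/12)): its argument vanishes at γ = -1/12, a logarithmic branch point, modulus 1/12.
The radius of convergence is the smallest modulus among the singular points: 1/12.
The branch terms are analytic at -6/5 and contribute nothing to the residue; only the rational part matters.
At the order-3 pole -6/5 set g(γ) = (γ - (-6/5))^3*(rational part) = -9/10.
Order-3 pole: residue = g''(a)/2; g''(-6/5) = 0, so the residue is 0.
List the singular points by increasing real part (a conjugate pair: the negative imaginary part first).


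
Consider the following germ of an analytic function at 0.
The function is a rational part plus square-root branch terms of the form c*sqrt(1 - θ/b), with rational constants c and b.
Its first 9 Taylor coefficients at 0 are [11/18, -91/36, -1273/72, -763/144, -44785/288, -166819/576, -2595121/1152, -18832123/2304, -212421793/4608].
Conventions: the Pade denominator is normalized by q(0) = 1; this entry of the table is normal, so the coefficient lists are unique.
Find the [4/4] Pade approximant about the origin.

The Pade approximant has numerator coefficients [11/18, -3197815057/522023466, -3180740883/696031288, 180669958485/1392062576, -126206548281/696031288]; denominator coefficients [1, -1024503131/174007822, -1009134015/348015644, 13472269515/348015644, -23757820209/1392062576].

Taylor coefficients needed (read off): a_0 = 11/18, a_1 = -91/36, a_2 = -1273/72, a_3 = -763/144, a_4 = -44785/288, a_5 = -166819/576, a_6 = -2595121/1152, a_7 = -18832123/2304, a_8 = -212421793/4608.
Write the denominator as Q(θ) = 1 + q1*θ + q2*θ^2 + q3*θ^3 + q4*θ^4. Requiring Q*f - P = O(θ^9) with deg P <= 4 kills the coefficients of θ^5..θ^8 in Q*f:
  θ^5: a_5 + q1*a_4 + q2*a_3 + q3*a_2 + q4*a_1 = 0, i.e. -166819/576 + (-44785/288)*q1 + (-763/144)*q2 + (-1273/72)*q3 + (-91/36)*q4 = 0.
  θ^6: a_6 + q1*a_5 + q2*a_4 + q3*a_3 + q4*a_2 = 0, i.e. -2595121/1152 + (-166819/576)*q1 + (-44785/288)*q2 + (-763/144)*q3 + (-1273/72)*q4 = 0.
  θ^7: a_7 + q1*a_6 + q2*a_5 + q3*a_4 + q4*a_3 = 0, i.e. -18832123/2304 + (-2595121/1152)*q1 + (-166819/576)*q2 + (-44785/288)*q3 + (-763/144)*q4 = 0.
  θ^8: a_8 + q1*a_7 + q2*a_6 + q3*a_5 + q4*a_4 = 0, i.e. -212421793/4608 + (-18832123/2304)*q1 + (-2595121/1152)*q2 + (-166819/576)*q3 + (-44785/288)*q4 = 0.
Solving this linear system: q1 = -1024503131/174007822, q2 = -1009134015/348015644, q3 = 13472269515/348015644, q4 = -23757820209/1392062576.
The numerator is Q*f truncated at degree 4: P0 = a_0 = 11/18; P1 = a_1 + q1*a_0 = -3197815057/522023466; P2 = a_2 + q1*a_1 + q2*a_0 = -3180740883/696031288; P3 = a_3 + q1*a_2 + q2*a_1 + q3*a_0 = 180669958485/1392062576; P4 = a_4 + q1*a_3 + q2*a_2 + q3*a_1 + q4*a_0 = -126206548281/696031288.


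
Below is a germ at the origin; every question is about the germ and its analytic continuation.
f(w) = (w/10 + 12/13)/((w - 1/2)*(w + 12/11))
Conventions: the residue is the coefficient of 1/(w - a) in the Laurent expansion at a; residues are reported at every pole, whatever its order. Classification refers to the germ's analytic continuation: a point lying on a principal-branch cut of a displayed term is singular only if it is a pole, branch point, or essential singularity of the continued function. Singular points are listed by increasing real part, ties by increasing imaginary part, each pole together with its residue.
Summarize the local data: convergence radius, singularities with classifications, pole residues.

Radius of convergence at 0: 1/2.
At -12/11: a pole of order 1; residue -1164/2275.
At 1/2: a pole of order 1; residue 2783/4550.

Denominator factor (w + 12/11): pole of order 1 at -12/11, modulus 12/11.
Denominator factor (w - 1/2): pole of order 1 at 1/2, modulus 1/2.
The radius of convergence is the smallest modulus among the singular points: 1/2.
At the order-1 pole -12/11 set g(w) = (w - (-12/11))*f(w) = (w/10 + 12/13)/(w - 1/2).
Simple pole: residue = g(a) at a = -12/11, which is -1164/2275.
At the order-1 pole 1/2 set g(w) = (w - (1/2))*f(w) = (w/10 + 12/13)/(w + 12/11).
Simple pole: residue = g(a) at a = 1/2, which is 2783/4550.
List the singular points by increasing real part (a conjugate pair: the negative imaginary part first).


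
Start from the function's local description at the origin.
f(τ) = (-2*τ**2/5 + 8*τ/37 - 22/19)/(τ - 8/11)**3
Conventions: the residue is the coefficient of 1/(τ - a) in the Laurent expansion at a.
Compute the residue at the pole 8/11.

At the order-3 pole 8/11 set g(τ) = (τ - (8/11))^3*f(τ) = -2*τ**2/5 + 8*τ/37 - 22/19.
Order-3 pole: residue = g''(a)/2; g''(8/11) = -4/5, so the residue is -2/5.

The residue is -2/5.


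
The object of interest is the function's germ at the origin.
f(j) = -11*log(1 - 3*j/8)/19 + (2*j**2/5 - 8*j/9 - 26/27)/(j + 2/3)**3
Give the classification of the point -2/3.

The denominator factor j + 2/3 vanishes at -2/3 and appears to the power 3; the numerator there equals -26/135, nonzero, and no other factor vanishes.
The branch terms are analytic at this point.
Hence a pole whose order is the multiplicity, 3.

The point is a pole of order 3.


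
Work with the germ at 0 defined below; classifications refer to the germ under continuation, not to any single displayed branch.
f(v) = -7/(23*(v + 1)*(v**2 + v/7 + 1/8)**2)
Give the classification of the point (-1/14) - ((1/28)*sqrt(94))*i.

The point is a pole of order 2.

The denominator factor v**2 + v/7 + 1/8 vanishes at (-1/14) - ((1/28)*sqrt(94))*i and appears to the power 2; the numerator there equals -7/23, nonzero, and no other factor vanishes.
Hence a pole whose order is the multiplicity, 2.


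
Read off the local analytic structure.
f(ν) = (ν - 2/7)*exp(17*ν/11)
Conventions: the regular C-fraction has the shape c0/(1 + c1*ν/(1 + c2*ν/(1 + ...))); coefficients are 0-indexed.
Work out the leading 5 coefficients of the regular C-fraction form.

Taylor coefficients (expand at 0): a_0 = -2/7, a_1 = 43/77, a_2 = 1020/847, a_3 = 56933/55902, a_4 = 673081/1229844.
c0 = a_0 = -2/7. Peel one level at a time: if S = 1 + c*ν/S' with S'(0) = 1, then c is the ν-coefficient of S and S' = c*ν/(S - 1).
S_1 = c0/f = 1 + (43/22)*ν + (3889/484)*ν^2 + ...; c1 = 43/22.
S_2 = c1*ν/(S_1 - 1) = 1 + (-3889/946)*ν + (3794281/1342374)*ν^2 + ...; c2 = -3889/946.
S_3 = c2*ν/(S_2 - 1) = 1 + (3794281/5518491)*ν + (-9608614489/32940771138)*ν^2 + ...; c3 = 3794281/5518491.
S_4 = c3*ν/(S_3 - 1) = 1 + (1429655443/3369872946)*ν + ...; c4 = 1429655443/3369872946.

The regular C-fraction coefficients are [-2/7, 43/22, -3889/946, 3794281/5518491, 1429655443/3369872946].


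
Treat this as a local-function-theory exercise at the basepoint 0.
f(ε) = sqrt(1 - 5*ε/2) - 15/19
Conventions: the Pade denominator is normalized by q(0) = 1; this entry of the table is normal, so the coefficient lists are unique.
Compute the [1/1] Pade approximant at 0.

Taylor coefficients needed (expand at 0): a_0 = 4/19, a_1 = -5/4, a_2 = -25/32.
Write the denominator as Q(ε) = 1 + q1*ε. Requiring Q*f - P = O(ε^3) with deg P <= 1 kills the coefficients of ε^2..ε^2 in Q*f:
  ε^2: a_2 + q1*a_1 = 0, i.e. -25/32 + (-5/4)*q1 = 0.
Solving this linear system: q1 = -5/8.
The numerator is Q*f truncated at degree 1: P0 = a_0 = 4/19; P1 = a_1 + q1*a_0 = -105/76.

The Pade approximant has numerator coefficients [4/19, -105/76]; denominator coefficients [1, -5/8].


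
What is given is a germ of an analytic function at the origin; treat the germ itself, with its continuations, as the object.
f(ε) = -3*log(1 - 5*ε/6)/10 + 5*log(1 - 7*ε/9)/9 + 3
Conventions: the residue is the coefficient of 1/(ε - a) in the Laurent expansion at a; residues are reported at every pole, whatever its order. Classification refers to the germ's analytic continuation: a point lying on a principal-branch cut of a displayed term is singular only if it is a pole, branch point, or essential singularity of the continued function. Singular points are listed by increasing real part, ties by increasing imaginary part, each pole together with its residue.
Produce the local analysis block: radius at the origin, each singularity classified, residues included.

Branch term (5/9)*log(1 - ε/(9/7)): its argument vanishes at ε = 9/7, a logarithmic branch point, modulus 9/7.
Branch term (-3/10)*log(1 - ε/(6/5)): its argument vanishes at ε = 6/5, a logarithmic branch point, modulus 6/5.
The radius of convergence is the smallest modulus among the singular points: 6/5.
List the singular points by increasing real part (a conjugate pair: the negative imaginary part first).

Radius of convergence at 0: 6/5.
At 6/5: a logarithmic branch point.
At 9/7: a logarithmic branch point.


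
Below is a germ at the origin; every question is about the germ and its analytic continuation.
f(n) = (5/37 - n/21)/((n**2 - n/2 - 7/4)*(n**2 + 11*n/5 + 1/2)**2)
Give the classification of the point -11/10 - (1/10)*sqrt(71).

The denominator factor n**2 + 11*n/5 + 1/2 vanishes at -11/10 - (1/10)*sqrt(71) and appears to the power 2; the numerator there equals 1457/7770 + (1/210)*sqrt(71), nonzero, and no other factor vanishes.
Hence a pole whose order is the multiplicity, 2.

The point is a pole of order 2.


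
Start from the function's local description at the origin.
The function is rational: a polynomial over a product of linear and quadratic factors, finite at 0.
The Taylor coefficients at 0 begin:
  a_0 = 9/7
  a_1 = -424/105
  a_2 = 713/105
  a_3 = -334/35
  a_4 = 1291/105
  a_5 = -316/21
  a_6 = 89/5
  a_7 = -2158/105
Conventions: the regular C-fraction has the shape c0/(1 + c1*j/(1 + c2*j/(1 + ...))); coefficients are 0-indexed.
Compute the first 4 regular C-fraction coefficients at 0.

Taylor coefficients (read off): a_0 = 9/7, a_1 = -424/105, a_2 = 713/105, a_3 = -334/35.
c0 = a_0 = 9/7. Peel one level at a time: if S = 1 + c*j/S' with S'(0) = 1, then c is the j-coefficient of S and S' = c*j/(S - 1).
S_1 = c0/f = 1 + (424/135)*j + (83521/18225)*j^2 + ...; c1 = 424/135.
S_2 = c1*j/(S_1 - 1) = 1 + (-83521/57240)*j + (83521/179776)*j^2 + ...; c2 = -83521/57240.
S_3 = c2*j/(S_2 - 1) = 1 + (135/424)*j + ...; c3 = 135/424.

The regular C-fraction coefficients are [9/7, 424/135, -83521/57240, 135/424].


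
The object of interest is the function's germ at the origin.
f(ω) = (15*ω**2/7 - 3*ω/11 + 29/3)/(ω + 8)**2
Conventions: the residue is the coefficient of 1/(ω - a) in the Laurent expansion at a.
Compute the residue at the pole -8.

The residue is -2661/77.

At the order-2 pole -8 set g(ω) = (ω - (-8))^2*f(ω) = 15*ω**2/7 - 3*ω/11 + 29/3.
Order-2 pole: residue = g'(a); g'(-8) = -2661/77, so the residue is -2661/77.


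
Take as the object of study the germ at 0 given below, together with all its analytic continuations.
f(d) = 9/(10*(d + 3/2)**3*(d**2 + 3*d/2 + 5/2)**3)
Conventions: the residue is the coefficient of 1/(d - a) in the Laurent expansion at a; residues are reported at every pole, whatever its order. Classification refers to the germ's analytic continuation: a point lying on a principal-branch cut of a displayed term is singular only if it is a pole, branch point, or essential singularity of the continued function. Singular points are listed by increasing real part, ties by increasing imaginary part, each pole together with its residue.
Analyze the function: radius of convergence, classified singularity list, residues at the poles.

Radius of convergence at 0: 3/2.
At -3/2: a pole of order 3; residue 864/15625.
At (-3/4) - ((1/4)*sqrt(31))*i: a pole of order 3; residue (-432/15625) - ((3653424/465484375)*sqrt(31))*i.
At (-3/4) + ((1/4)*sqrt(31))*i: a pole of order 3; residue (-432/15625) + ((3653424/465484375)*sqrt(31))*i.


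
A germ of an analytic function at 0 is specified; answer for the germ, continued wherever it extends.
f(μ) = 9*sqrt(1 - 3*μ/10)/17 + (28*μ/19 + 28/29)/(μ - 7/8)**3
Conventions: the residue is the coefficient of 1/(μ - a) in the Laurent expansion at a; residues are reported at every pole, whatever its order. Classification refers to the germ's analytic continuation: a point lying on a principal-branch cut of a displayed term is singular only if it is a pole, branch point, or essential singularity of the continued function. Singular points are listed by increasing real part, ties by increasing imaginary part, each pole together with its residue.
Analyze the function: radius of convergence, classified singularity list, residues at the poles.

Denominator factor (μ - 7/8)^3: pole of order 3 at 7/8, modulus 7/8.
Branch term (9/17)*sqrt(1 - μ/(10/3)): its argument vanishes at μ = 10/3, a square-root branch point, modulus 10/3.
The radius of convergence is the smallest modulus among the singular points: 7/8.
The branch term is analytic at 7/8 and contributes nothing to the residue; only the rational part matters.
At the order-3 pole 7/8 set g(μ) = (μ - (7/8))^3*(rational part) = 28*μ/19 + 28/29.
Order-3 pole: residue = g''(a)/2; g''(7/8) = 0, so the residue is 0.
List the singular points by increasing real part (a conjugate pair: the negative imaginary part first).

Radius of convergence at 0: 7/8.
At 7/8: a pole of order 3; residue 0.
At 10/3: an algebraic (square-root) branch point.


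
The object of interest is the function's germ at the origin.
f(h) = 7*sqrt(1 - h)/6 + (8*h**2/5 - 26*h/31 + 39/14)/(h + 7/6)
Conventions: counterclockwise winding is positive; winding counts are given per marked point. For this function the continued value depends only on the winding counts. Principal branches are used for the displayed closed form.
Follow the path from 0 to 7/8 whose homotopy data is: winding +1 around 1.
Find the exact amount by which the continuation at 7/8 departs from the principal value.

The rational part is single-valued and drops out of the difference; each branch term changes only by its own monodromy.
(7/6)*sqrt(1 - h/(1)): winding +1 is odd, the square root flips sign, contributing -2*(7/6)*sqrt(1 - (7/8)/(1)) = -2*(7/6)*sqrt(1/8) = -(7/12)*sqrt(2).
Summing the contributions at h = 7/8 gives -(7/12)*sqrt(2).

Continued minus principal equals -(7/12)*sqrt(2).


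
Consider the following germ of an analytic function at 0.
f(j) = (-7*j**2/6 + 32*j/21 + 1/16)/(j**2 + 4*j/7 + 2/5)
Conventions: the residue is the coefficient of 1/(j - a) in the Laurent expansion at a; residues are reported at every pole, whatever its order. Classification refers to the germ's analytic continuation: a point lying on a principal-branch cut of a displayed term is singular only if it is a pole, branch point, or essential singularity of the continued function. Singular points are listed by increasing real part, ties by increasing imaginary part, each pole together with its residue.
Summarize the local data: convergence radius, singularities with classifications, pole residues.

Radius of convergence at 0: (1/5)*sqrt(10).
At (-2/7) - ((1/35)*sqrt(390))*i: a pole of order 1; residue (23/21) - ((379/87360)*sqrt(390))*i.
At (-2/7) + ((1/35)*sqrt(390))*i: a pole of order 1; residue (23/21) + ((379/87360)*sqrt(390))*i.

Denominator factor (j**2 + 4*j/7 + 2/5): discriminant -312/245, complex-conjugate roots (-2/7) + ((1/35)*sqrt(390))*i and (-2/7) - ((1/35)*sqrt(390))*i; poles of order 1, moduli (1/5)*sqrt(10) and (1/5)*sqrt(10).
The radius of convergence is the smallest modulus among the singular points: (1/5)*sqrt(10).
The factor j**2 + 4*j/7 + 2/5 splits as (j - a)(j - a') with a = (-2/7) - ((1/35)*sqrt(390))*i, a' = (-2/7) + ((1/35)*sqrt(390))*i. At the order-1 pole a set g(j) = (j - a)*f(j) = [-7*j**2/6 + 32*j/21 + 1/16] / (j - a').
Simple pole: residue = g(a) at a = (-2/7) - ((1/35)*sqrt(390))*i, which is (23/21) - ((379/87360)*sqrt(390))*i.
The factor j**2 + 4*j/7 + 2/5 splits as (j - a)(j - a') with a = (-2/7) + ((1/35)*sqrt(390))*i, a' = (-2/7) - ((1/35)*sqrt(390))*i. At the order-1 pole a set g(j) = (j - a)*f(j) = [-7*j**2/6 + 32*j/21 + 1/16] / (j - a').
Simple pole: residue = g(a) at a = (-2/7) + ((1/35)*sqrt(390))*i, which is (23/21) + ((379/87360)*sqrt(390))*i.
List the singular points by increasing real part (a conjugate pair: the negative imaginary part first).


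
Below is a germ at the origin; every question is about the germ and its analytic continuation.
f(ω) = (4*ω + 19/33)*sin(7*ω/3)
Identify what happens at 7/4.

The point is a regular point.

There is no denominator, hence no pole anywhere.
The factor sin(7*ω/3) is entire.
So the germ continues analytically to 7/4.


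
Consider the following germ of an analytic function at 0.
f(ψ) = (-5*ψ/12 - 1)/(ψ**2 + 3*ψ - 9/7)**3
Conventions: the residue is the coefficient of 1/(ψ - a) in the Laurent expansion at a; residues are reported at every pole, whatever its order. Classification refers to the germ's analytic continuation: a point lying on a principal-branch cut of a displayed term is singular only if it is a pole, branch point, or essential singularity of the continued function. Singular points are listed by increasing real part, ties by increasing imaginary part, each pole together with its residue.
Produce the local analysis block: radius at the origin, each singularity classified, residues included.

Denominator factor (ψ**2 + 3*ψ - 9/7)^3: discriminant 99/7, real irrational roots -3/2 + (3/14)*sqrt(77) and -3/2 - (3/14)*sqrt(77); poles of order 3, moduli -3/2 + (3/14)*sqrt(77) and 3/2 + (3/14)*sqrt(77).
The radius of convergence is the smallest modulus among the singular points: -3/2 + (3/14)*sqrt(77).
The factor ψ**2 + 3*ψ - 9/7 splits as (ψ - a)(ψ - a') with a = -3/2 - (3/14)*sqrt(77), a' = -3/2 + (3/14)*sqrt(77). At the order-3 pole a set g(ψ) = (ψ - a)^3*f(ψ) = [-5*ψ/12 - 1] / (ψ - a')^3.
Order-3 pole: residue = g''(a)/2; g''(-3/2 - (3/14)*sqrt(77)) = (49/71874)*sqrt(77), so the residue is (49/143748)*sqrt(77).
The factor ψ**2 + 3*ψ - 9/7 splits as (ψ - a)(ψ - a') with a = -3/2 + (3/14)*sqrt(77), a' = -3/2 - (3/14)*sqrt(77). At the order-3 pole a set g(ψ) = (ψ - a)^3*f(ψ) = [-5*ψ/12 - 1] / (ψ - a')^3.
Order-3 pole: residue = g''(a)/2; g''(-3/2 + (3/14)*sqrt(77)) = -(49/71874)*sqrt(77), so the residue is -(49/143748)*sqrt(77).
List the singular points by increasing real part (a conjugate pair: the negative imaginary part first).

Radius of convergence at 0: -3/2 + (3/14)*sqrt(77).
At -3/2 - (3/14)*sqrt(77): a pole of order 3; residue (49/143748)*sqrt(77).
At -3/2 + (3/14)*sqrt(77): a pole of order 3; residue -(49/143748)*sqrt(77).


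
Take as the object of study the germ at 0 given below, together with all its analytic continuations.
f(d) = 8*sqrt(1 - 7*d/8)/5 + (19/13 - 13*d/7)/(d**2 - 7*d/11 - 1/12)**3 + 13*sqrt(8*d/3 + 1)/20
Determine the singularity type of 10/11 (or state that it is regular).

Denominator factors: d**2 - 7*d/11 - 1/12 = 239/1452 at d = 10/11 — none vanishes.
Branch term sqrt(1 - d/(-3/8)): argument at 10/11 is 113/33, nonzero, so 10/11 is not its branch point (a point on a principal cut is still regular for the continued germ).
Branch term sqrt(1 - d/(8/7)): argument at 10/11 is 9/44, nonzero, so 10/11 is not its branch point (a point on a principal cut is still regular for the continued germ).
So the germ continues analytically to 10/11.

The point is a regular point.


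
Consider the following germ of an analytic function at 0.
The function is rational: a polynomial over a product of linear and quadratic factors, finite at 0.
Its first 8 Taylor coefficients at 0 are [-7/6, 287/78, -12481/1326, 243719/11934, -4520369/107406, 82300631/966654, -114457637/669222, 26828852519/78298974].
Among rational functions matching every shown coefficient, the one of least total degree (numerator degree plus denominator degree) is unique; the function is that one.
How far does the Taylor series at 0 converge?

The radius of convergence is 1/2.

No rational of total degree below 4 reproduces all 8 coefficients; solving the [2/2] Pade equations on them gives f(η) = (-11*η**2/17 + 11*η/39 - 3/4)/((η + 1/2)*(η + 9/7)), whose expansion matches every shown term.
Denominator factor (η + 1/2): pole of order 1 at -1/2, modulus 1/2.
Denominator factor (η + 9/7): pole of order 1 at -9/7, modulus 9/7.
The radius of convergence is the smallest modulus among the singular points: 1/2.


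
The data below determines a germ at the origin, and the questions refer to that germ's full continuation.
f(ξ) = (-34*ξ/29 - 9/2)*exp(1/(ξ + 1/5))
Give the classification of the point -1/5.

The point is an essential singularity.

The exponent 1/(ξ - (-1/5)) has a pole at -1/5, so exp(1/(ξ - (-1/5))) takes every nonzero value near it: an essential singularity (not a pole of any order).


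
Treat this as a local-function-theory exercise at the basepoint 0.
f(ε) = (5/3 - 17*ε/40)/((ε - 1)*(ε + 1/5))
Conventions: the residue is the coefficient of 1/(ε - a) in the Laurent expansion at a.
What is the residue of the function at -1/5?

The residue is -1051/720.

At the order-1 pole -1/5 set g(ε) = (ε - (-1/5))*f(ε) = (5/3 - 17*ε/40)/(ε - 1).
Simple pole: residue = g(a) at a = -1/5, which is -1051/720.


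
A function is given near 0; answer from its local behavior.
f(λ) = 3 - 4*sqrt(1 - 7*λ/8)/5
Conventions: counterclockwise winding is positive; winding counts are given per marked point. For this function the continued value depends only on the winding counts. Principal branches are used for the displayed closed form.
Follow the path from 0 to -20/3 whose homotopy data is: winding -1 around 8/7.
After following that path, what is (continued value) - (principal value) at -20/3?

Continued minus principal equals (4/15)*sqrt(246).

The rational part is single-valued and drops out of the difference; each branch term changes only by its own monodromy.
(-4/5)*sqrt(1 - λ/(8/7)): winding -1 is odd, the square root flips sign, contributing -2*(-4/5)*sqrt(1 - (-20/3)/(8/7)) = -2*(-4/5)*sqrt(41/6) = (4/15)*sqrt(246).
Summing the contributions at λ = -20/3 gives (4/15)*sqrt(246).


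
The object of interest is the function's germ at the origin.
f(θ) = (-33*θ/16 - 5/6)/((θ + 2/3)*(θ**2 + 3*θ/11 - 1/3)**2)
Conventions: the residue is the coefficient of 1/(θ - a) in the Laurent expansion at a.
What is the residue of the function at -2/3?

The residue is 42471/392.

At the order-1 pole -2/3 set g(θ) = (θ - (-2/3))*f(θ) = (-33*θ/16 - 5/6)/(θ**2 + 3*θ/11 - 1/3)**2.
Simple pole: residue = g(a) at a = -2/3, which is 42471/392.


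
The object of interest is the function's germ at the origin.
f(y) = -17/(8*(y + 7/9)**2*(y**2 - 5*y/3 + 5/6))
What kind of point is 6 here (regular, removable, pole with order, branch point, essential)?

The point is a regular point.

Denominator factors: y + 7/9 = 61/9 at y = 6; y**2 - 5*y/3 + 5/6 = 161/6 at y = 6 — none vanishes.
So the germ continues analytically to 6.
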